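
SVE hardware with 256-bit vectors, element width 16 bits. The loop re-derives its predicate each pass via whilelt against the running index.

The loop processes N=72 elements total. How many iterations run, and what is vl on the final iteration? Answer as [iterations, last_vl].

[iterations, last_vl] = [5, 8]

register lanes = 256/16 = 16
72 elements at 16/iter → 5 passes, remainder 8 on the last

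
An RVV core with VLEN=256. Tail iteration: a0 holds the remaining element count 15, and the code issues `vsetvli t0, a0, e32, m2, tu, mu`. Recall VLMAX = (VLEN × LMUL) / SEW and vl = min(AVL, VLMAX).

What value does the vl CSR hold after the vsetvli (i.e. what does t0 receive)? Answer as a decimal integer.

vl = 15

lanes per group: 256·2/32 = 16
vl = min(AVL, VLMAX) = min(15, 16) = 15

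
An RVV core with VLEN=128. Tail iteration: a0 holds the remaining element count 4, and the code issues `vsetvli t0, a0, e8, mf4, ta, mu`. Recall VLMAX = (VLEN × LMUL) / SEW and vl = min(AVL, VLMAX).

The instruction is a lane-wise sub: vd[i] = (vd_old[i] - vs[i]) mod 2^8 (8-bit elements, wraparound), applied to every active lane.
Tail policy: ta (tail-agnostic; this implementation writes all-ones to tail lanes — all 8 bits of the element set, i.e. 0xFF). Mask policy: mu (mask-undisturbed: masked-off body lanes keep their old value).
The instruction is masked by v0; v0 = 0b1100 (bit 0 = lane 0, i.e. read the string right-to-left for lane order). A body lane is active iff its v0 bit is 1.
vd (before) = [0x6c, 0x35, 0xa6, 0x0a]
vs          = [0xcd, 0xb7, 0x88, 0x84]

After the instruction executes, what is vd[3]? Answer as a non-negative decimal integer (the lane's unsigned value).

VLMAX = VLEN×LMUL/SEW = 128×1/4/8 = 4
vl ← min(4, 4) = 4
vd[0] mask-off/keep -> 0x6c
vd[1] mask-off/keep -> 0x35
vd[2] sub(0xa6,0x88) -> 0x1e
vd[3] sub(0x0a,0x84) -> 0x86

vd[3] = 134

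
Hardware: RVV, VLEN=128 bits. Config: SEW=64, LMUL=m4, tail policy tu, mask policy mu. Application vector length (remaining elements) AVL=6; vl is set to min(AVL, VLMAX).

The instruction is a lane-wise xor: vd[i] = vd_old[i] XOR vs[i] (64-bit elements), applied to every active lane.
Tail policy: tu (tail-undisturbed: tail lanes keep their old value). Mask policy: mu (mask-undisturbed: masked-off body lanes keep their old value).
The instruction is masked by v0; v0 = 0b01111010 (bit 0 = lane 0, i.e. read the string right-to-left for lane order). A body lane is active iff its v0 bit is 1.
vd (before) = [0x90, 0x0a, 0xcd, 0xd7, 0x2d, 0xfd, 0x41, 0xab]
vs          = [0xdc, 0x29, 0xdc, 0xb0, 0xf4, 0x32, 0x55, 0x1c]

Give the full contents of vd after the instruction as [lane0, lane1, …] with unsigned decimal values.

vd = [144, 35, 205, 103, 217, 207, 65, 171]

VLMAX = VLEN×LMUL/SEW = 128×4/64 = 8
AVL=6 ≤ VLMAX=8, so vl = 6
lane  0: mask-off/keep ⇒ 0x90
lane  1: xor(0x0a,0x29) ⇒ 0x23
lane  2: mask-off/keep ⇒ 0xcd
lane  3: xor(0xd7,0xb0) ⇒ 0x67
lane  4: xor(0x2d,0xf4) ⇒ 0xd9
lane  5: xor(0xfd,0x32) ⇒ 0xcf
lane  6: tail/keep ⇒ 0x41
lane  7: tail/keep ⇒ 0xab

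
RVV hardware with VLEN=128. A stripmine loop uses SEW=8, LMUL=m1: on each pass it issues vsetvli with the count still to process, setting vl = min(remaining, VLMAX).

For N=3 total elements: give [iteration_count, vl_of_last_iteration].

[iterations, last_vl] = [1, 3]

lanes per group: 128·1/8 = 16
3 elements at 16/iter → 1 passes, remainder 3 on the last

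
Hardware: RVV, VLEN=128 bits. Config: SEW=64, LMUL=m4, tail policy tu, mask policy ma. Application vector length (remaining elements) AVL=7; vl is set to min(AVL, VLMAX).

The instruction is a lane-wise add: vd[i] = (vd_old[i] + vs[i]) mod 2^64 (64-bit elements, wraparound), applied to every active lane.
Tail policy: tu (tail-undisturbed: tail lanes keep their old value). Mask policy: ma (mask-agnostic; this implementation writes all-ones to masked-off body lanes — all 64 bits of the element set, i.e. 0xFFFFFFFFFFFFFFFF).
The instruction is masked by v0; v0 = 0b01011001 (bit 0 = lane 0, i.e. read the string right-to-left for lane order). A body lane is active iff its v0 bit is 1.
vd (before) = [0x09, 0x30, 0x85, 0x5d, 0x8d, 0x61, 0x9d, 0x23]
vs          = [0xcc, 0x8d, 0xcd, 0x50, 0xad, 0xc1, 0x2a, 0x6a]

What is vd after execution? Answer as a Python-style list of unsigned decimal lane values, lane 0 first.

vd = [213, 18446744073709551615, 18446744073709551615, 173, 314, 18446744073709551615, 199, 35]

lanes per group: 128·4/64 = 8
vl = min(AVL, VLMAX) = min(7, 8) = 7
vd[0] add(0x09,0xcc) -> 0xd5
vd[1] mask-off/ones -> 0xffffffffffffffff
vd[2] mask-off/ones -> 0xffffffffffffffff
vd[3] add(0x5d,0x50) -> 0xad
vd[4] add(0x8d,0xad) -> 0x13a
vd[5] mask-off/ones -> 0xffffffffffffffff
vd[6] add(0x9d,0x2a) -> 0xc7
vd[7] tail/keep -> 0x23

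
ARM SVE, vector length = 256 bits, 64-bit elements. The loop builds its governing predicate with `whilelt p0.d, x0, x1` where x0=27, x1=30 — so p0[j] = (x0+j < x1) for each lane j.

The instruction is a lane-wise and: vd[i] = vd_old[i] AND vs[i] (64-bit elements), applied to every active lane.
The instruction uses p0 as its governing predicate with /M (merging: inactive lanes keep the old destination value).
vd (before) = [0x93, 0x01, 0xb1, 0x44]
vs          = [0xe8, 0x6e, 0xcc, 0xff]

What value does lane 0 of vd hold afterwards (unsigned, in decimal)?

vd[0] = 128

register lanes = 256/64 = 4
p0[j] = (27+j < 30); true for j=0..2 → 3 lanes set
[0] and(0x93,0xe8) = 0x80
[1] and(0x01,0x6e) = 0x00
[2] and(0xb1,0xcc) = 0x80
[3] tail/keep = 0x44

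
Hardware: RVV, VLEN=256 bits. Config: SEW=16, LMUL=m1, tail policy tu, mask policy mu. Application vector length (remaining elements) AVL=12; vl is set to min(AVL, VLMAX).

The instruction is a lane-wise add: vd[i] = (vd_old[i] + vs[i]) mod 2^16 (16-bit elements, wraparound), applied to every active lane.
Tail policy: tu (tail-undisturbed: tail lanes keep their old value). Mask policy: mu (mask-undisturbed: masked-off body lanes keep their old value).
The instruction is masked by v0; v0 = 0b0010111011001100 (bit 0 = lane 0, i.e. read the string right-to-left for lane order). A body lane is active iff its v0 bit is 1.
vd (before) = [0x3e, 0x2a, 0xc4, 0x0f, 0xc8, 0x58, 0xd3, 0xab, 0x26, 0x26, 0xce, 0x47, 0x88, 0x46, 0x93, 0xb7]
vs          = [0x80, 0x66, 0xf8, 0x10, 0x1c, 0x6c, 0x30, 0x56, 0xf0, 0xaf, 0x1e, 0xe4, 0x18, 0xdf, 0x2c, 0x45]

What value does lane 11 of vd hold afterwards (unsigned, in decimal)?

vd[11] = 299

lanes per group: 256·1/16 = 16
AVL=12 ≤ VLMAX=16, so vl = 12
vd[0] mask-off/keep -> 0x3e
vd[1] mask-off/keep -> 0x2a
vd[2] add(0xc4,0xf8) -> 0x1bc
vd[3] add(0x0f,0x10) -> 0x1f
vd[4] mask-off/keep -> 0xc8
vd[5] mask-off/keep -> 0x58
vd[6] add(0xd3,0x30) -> 0x103
vd[7] add(0xab,0x56) -> 0x101
vd[8] mask-off/keep -> 0x26
vd[9] add(0x26,0xaf) -> 0xd5
vd[10] add(0xce,0x1e) -> 0xec
vd[11] add(0x47,0xe4) -> 0x12b
vd[12] tail/keep -> 0x88
vd[13] tail/keep -> 0x46
vd[14] tail/keep -> 0x93
vd[15] tail/keep -> 0xb7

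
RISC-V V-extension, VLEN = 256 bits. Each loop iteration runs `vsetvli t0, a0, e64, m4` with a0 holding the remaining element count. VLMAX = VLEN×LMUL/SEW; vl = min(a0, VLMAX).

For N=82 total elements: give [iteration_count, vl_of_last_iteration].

lanes per group: 256·4/64 = 16
N=82: ⌈82/16⌉ = 6 iters; last vl = 82 − 5×16 = 2

[iterations, last_vl] = [6, 2]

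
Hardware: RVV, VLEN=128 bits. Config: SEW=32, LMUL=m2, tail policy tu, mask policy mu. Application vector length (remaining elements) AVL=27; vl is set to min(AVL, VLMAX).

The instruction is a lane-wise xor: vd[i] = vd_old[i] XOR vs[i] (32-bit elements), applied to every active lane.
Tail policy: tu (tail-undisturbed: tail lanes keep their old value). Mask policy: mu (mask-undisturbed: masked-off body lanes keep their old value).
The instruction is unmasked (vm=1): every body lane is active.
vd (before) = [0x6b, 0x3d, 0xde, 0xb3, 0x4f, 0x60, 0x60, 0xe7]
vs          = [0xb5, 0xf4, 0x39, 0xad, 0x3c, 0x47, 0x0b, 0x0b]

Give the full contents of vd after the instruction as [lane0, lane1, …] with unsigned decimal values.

VLMAX = VLEN×LMUL/SEW = 128×2/32 = 8
vl = min(AVL, VLMAX) = min(27, 8) = 8
vd[0] xor(0x6b,0xb5) -> 0xde
vd[1] xor(0x3d,0xf4) -> 0xc9
vd[2] xor(0xde,0x39) -> 0xe7
vd[3] xor(0xb3,0xad) -> 0x1e
vd[4] xor(0x4f,0x3c) -> 0x73
vd[5] xor(0x60,0x47) -> 0x27
vd[6] xor(0x60,0x0b) -> 0x6b
vd[7] xor(0xe7,0x0b) -> 0xec

vd = [222, 201, 231, 30, 115, 39, 107, 236]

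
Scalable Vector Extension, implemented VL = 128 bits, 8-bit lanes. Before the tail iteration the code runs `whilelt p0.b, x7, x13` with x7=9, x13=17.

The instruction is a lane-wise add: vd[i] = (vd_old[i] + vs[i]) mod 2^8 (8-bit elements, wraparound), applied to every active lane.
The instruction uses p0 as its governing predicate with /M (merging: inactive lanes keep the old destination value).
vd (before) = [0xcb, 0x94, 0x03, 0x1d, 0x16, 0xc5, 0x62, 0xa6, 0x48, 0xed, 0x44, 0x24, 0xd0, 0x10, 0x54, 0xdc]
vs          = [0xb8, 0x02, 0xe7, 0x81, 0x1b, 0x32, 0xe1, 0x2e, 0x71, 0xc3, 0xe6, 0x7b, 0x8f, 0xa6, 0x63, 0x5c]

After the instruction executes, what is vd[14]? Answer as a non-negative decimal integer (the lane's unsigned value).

vd[14] = 84

128-bit reg / 8-bit elem → 16 lanes
active while 9+j < 17, i.e. j ∈ [0,8) capped at 16 ⇒ 8
[0] add(0xcb,0xb8) = 0x83
[1] add(0x94,0x02) = 0x96
[2] add(0x03,0xe7) = 0xea
[3] add(0x1d,0x81) = 0x9e
[4] add(0x16,0x1b) = 0x31
[5] add(0xc5,0x32) = 0xf7
[6] add(0x62,0xe1) = 0x43
[7] add(0xa6,0x2e) = 0xd4
[8] tail/keep = 0x48
[9] tail/keep = 0xed
[10] tail/keep = 0x44
[11] tail/keep = 0x24
[12] tail/keep = 0xd0
[13] tail/keep = 0x10
[14] tail/keep = 0x54
[15] tail/keep = 0xdc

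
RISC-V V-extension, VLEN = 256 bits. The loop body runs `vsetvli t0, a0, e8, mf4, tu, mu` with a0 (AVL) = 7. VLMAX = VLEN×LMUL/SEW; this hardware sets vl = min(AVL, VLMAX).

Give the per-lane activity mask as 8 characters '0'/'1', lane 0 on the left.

predicate = 11111110

VLMAX = (256 × 1/4) / 8 = 8 lanes
vl ← min(7, 8) = 7
bits (lane 0 leftmost): 11111110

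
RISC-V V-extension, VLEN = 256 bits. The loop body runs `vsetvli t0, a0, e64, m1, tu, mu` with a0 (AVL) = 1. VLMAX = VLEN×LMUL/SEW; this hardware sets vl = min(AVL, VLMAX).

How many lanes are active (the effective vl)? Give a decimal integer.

VLMAX = VLEN×LMUL/SEW = 256×1/64 = 4
vl ← min(1, 4) = 1

vl = 1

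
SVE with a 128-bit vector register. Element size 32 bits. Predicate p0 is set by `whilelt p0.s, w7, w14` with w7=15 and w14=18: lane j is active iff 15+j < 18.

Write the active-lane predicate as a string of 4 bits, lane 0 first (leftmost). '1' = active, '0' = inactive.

predicate = 1110

register lanes = 128/32 = 4
active while 15+j < 18, i.e. j ∈ [0,3) capped at 4 ⇒ 3
bits (lane 0 leftmost): 1110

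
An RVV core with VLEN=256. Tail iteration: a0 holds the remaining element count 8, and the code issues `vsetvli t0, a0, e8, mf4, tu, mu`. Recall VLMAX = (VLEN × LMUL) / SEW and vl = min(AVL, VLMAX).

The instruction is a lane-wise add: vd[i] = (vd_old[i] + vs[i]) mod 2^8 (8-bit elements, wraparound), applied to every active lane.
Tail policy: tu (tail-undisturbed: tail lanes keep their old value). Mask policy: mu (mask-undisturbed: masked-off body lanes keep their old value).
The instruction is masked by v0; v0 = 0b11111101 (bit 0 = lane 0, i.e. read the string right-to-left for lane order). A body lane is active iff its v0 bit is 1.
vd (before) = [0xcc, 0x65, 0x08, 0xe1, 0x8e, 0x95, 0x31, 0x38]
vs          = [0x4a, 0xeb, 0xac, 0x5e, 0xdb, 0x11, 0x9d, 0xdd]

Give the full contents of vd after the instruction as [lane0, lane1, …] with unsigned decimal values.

VLMAX = (256 × 1/4) / 8 = 8 lanes
AVL=8 ≤ VLMAX=8, so vl = 8
lane  0: add(0xcc,0x4a) ⇒ 0x16
lane  1: mask-off/keep ⇒ 0x65
lane  2: add(0x08,0xac) ⇒ 0xb4
lane  3: add(0xe1,0x5e) ⇒ 0x3f
lane  4: add(0x8e,0xdb) ⇒ 0x69
lane  5: add(0x95,0x11) ⇒ 0xa6
lane  6: add(0x31,0x9d) ⇒ 0xce
lane  7: add(0x38,0xdd) ⇒ 0x15

vd = [22, 101, 180, 63, 105, 166, 206, 21]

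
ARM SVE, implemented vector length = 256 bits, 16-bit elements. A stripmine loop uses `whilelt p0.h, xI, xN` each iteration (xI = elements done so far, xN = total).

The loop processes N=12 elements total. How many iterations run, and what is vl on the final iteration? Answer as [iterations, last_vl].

256-bit reg / 16-bit elem → 16 lanes
iterations = ceil(12/16) = 1; final-pass vl = 12

[iterations, last_vl] = [1, 12]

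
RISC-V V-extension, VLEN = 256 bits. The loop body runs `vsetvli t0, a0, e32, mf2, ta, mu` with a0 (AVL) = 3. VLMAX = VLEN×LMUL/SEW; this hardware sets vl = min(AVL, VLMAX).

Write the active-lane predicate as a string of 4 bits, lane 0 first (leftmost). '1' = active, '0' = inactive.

VLMAX = (256 × 1/2) / 32 = 4 lanes
vl = min(AVL, VLMAX) = min(3, 4) = 3
bits (lane 0 leftmost): 1110

predicate = 1110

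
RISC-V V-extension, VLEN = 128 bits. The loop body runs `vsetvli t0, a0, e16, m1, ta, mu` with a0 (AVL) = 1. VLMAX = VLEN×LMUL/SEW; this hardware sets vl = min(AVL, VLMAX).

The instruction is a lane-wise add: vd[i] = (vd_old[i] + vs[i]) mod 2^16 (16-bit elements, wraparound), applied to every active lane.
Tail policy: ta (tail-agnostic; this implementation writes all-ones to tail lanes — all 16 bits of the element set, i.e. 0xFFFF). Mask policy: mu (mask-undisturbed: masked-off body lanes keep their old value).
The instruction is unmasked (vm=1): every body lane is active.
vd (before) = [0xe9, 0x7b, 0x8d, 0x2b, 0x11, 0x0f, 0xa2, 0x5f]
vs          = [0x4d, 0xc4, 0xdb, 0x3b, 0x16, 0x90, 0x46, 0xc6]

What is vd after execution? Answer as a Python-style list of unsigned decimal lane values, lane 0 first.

vd = [310, 65535, 65535, 65535, 65535, 65535, 65535, 65535]

VLMAX = VLEN×LMUL/SEW = 128×1/16 = 8
AVL=1 ≤ VLMAX=8, so vl = 1
  i=0: add(0xe9,0x4d) → 310
  i=1: tail/ones → 65535
  i=2: tail/ones → 65535
  i=3: tail/ones → 65535
  i=4: tail/ones → 65535
  i=5: tail/ones → 65535
  i=6: tail/ones → 65535
  i=7: tail/ones → 65535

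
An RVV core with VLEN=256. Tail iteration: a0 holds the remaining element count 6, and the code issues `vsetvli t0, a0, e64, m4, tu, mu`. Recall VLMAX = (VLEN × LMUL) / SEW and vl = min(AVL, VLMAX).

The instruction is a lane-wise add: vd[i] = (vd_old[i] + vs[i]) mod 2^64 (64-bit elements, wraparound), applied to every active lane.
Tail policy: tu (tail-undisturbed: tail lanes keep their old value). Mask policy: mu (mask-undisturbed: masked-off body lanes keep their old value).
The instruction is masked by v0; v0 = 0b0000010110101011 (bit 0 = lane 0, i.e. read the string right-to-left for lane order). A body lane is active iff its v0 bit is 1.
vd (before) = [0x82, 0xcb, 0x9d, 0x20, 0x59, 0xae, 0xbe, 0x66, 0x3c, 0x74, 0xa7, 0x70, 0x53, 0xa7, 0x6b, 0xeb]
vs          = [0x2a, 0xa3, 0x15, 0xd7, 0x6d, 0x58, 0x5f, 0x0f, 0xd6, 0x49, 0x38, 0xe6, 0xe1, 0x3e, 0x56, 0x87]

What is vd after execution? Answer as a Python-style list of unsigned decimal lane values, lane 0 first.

VLMAX = VLEN×LMUL/SEW = 256×4/64 = 16
vl = min(AVL, VLMAX) = min(6, 16) = 6
[0] add(0x82,0x2a) = 0xac
[1] add(0xcb,0xa3) = 0x16e
[2] mask-off/keep = 0x9d
[3] add(0x20,0xd7) = 0xf7
[4] mask-off/keep = 0x59
[5] add(0xae,0x58) = 0x106
[6] tail/keep = 0xbe
[7] tail/keep = 0x66
[8] tail/keep = 0x3c
[9] tail/keep = 0x74
[10] tail/keep = 0xa7
[11] tail/keep = 0x70
[12] tail/keep = 0x53
[13] tail/keep = 0xa7
[14] tail/keep = 0x6b
[15] tail/keep = 0xeb

vd = [172, 366, 157, 247, 89, 262, 190, 102, 60, 116, 167, 112, 83, 167, 107, 235]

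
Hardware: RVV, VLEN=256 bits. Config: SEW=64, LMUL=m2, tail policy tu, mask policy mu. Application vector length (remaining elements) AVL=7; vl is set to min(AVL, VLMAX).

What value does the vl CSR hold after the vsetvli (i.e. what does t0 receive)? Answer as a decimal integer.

VLMAX = VLEN×LMUL/SEW = 256×2/64 = 8
vl = min(AVL, VLMAX) = min(7, 8) = 7

vl = 7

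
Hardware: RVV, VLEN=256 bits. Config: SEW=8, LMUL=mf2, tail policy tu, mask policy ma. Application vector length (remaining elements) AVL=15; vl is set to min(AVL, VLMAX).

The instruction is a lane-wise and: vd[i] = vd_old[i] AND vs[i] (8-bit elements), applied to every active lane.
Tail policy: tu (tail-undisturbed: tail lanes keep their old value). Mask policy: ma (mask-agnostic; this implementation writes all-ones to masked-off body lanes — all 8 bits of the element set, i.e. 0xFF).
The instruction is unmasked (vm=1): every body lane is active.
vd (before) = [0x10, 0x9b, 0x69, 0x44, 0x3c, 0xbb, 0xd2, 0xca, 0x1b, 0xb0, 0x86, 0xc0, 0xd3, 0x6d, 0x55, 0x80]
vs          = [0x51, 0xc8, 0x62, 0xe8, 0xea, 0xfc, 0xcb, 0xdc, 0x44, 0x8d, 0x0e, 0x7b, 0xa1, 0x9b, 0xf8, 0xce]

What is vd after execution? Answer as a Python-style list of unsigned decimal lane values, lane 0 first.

vd = [16, 136, 96, 64, 40, 184, 194, 200, 0, 128, 6, 64, 129, 9, 80, 128]

VLMAX = VLEN×LMUL/SEW = 256×1/2/8 = 16
AVL=15 ≤ VLMAX=16, so vl = 15
vd[0] and(0x10,0x51) -> 0x10
vd[1] and(0x9b,0xc8) -> 0x88
vd[2] and(0x69,0x62) -> 0x60
vd[3] and(0x44,0xe8) -> 0x40
vd[4] and(0x3c,0xea) -> 0x28
vd[5] and(0xbb,0xfc) -> 0xb8
vd[6] and(0xd2,0xcb) -> 0xc2
vd[7] and(0xca,0xdc) -> 0xc8
vd[8] and(0x1b,0x44) -> 0x00
vd[9] and(0xb0,0x8d) -> 0x80
vd[10] and(0x86,0x0e) -> 0x06
vd[11] and(0xc0,0x7b) -> 0x40
vd[12] and(0xd3,0xa1) -> 0x81
vd[13] and(0x6d,0x9b) -> 0x09
vd[14] and(0x55,0xf8) -> 0x50
vd[15] tail/keep -> 0x80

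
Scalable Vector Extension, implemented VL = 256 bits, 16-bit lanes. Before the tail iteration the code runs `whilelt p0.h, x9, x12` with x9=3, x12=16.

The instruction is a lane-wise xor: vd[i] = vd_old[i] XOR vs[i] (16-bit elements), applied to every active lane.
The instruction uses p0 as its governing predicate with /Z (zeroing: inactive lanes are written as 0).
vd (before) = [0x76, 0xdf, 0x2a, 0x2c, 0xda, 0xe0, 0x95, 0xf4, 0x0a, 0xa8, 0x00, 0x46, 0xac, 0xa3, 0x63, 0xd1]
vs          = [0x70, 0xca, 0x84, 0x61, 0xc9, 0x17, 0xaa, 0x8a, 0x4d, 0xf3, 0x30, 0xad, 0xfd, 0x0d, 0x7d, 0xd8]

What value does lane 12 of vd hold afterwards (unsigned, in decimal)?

vd[12] = 81

256-bit reg / 16-bit elem → 16 lanes
active while 3+j < 16, i.e. j ∈ [0,13) capped at 16 ⇒ 13
vd[0] xor(0x76,0x70) -> 0x06
vd[1] xor(0xdf,0xca) -> 0x15
vd[2] xor(0x2a,0x84) -> 0xae
vd[3] xor(0x2c,0x61) -> 0x4d
vd[4] xor(0xda,0xc9) -> 0x13
vd[5] xor(0xe0,0x17) -> 0xf7
vd[6] xor(0x95,0xaa) -> 0x3f
vd[7] xor(0xf4,0x8a) -> 0x7e
vd[8] xor(0x0a,0x4d) -> 0x47
vd[9] xor(0xa8,0xf3) -> 0x5b
vd[10] xor(0x00,0x30) -> 0x30
vd[11] xor(0x46,0xad) -> 0xeb
vd[12] xor(0xac,0xfd) -> 0x51
vd[13] tail/zero -> 0x00
vd[14] tail/zero -> 0x00
vd[15] tail/zero -> 0x00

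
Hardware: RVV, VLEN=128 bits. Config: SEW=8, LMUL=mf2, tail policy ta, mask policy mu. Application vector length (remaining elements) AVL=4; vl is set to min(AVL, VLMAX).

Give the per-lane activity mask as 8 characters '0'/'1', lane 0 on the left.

predicate = 11110000

VLMAX = VLEN×LMUL/SEW = 128×1/2/8 = 8
vl = min(AVL, VLMAX) = min(4, 8) = 4
bits (lane 0 leftmost): 11110000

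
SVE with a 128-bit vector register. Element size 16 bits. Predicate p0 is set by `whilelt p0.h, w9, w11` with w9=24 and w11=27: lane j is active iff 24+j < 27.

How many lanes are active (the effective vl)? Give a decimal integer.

vl = 3

lane count: 128 div 16 = 8
p0[j] = (24+j < 27); true for j=0..2 → 3 lanes set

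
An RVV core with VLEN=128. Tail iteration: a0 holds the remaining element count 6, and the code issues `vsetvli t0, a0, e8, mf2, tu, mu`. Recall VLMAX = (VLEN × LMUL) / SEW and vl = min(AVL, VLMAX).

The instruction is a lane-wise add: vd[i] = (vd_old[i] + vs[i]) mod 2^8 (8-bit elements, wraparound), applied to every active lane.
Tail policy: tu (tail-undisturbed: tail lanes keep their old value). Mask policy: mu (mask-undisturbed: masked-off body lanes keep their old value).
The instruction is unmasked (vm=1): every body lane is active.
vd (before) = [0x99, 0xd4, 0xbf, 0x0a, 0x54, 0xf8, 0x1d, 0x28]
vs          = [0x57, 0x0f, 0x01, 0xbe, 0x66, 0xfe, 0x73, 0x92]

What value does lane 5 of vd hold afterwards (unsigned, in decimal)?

vd[5] = 246

lanes per group: 128·1/2/8 = 8
vl = min(AVL, VLMAX) = min(6, 8) = 6
  i=0: add(0x99,0x57) → 240
  i=1: add(0xd4,0x0f) → 227
  i=2: add(0xbf,0x01) → 192
  i=3: add(0x0a,0xbe) → 200
  i=4: add(0x54,0x66) → 186
  i=5: add(0xf8,0xfe) → 246
  i=6: tail/keep → 29
  i=7: tail/keep → 40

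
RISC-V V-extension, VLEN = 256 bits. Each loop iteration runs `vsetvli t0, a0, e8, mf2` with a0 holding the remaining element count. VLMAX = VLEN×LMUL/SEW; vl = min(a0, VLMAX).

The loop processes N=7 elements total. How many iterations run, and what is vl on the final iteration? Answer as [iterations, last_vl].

VLMAX = VLEN×LMUL/SEW = 256×1/2/8 = 16
iterations = ceil(7/16) = 1; final-pass vl = 7

[iterations, last_vl] = [1, 7]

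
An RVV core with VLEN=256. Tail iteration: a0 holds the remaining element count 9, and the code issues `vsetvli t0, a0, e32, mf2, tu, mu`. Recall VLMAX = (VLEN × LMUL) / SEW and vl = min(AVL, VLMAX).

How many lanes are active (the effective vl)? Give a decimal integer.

vl = 4

VLMAX = VLEN×LMUL/SEW = 256×1/2/32 = 4
vl = min(AVL, VLMAX) = min(9, 4) = 4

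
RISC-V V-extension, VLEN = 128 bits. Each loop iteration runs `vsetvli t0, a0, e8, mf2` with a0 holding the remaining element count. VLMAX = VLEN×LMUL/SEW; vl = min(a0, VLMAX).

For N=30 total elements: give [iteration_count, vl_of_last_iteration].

lanes per group: 128·1/2/8 = 8
30 elements at 8/iter → 4 passes, remainder 6 on the last

[iterations, last_vl] = [4, 6]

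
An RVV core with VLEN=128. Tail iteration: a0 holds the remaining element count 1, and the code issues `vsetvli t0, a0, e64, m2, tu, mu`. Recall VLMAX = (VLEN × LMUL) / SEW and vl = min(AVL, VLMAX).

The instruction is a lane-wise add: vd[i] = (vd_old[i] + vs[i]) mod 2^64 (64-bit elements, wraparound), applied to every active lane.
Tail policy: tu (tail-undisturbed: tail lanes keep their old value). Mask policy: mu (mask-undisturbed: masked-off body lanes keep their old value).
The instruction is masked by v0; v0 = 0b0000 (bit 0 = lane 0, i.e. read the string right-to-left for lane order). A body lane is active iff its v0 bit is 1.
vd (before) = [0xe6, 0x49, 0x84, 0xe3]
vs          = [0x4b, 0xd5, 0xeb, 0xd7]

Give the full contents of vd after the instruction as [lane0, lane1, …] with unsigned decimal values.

vd = [230, 73, 132, 227]

VLMAX = (128 × 2) / 64 = 4 lanes
vl ← min(1, 4) = 1
[0] mask-off/keep = 0xe6
[1] tail/keep = 0x49
[2] tail/keep = 0x84
[3] tail/keep = 0xe3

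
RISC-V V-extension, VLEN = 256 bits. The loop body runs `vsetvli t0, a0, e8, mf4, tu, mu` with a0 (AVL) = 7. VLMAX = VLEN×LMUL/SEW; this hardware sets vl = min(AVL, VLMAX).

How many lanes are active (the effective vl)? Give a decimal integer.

vl = 7

VLMAX = VLEN×LMUL/SEW = 256×1/4/8 = 8
vl ← min(7, 8) = 7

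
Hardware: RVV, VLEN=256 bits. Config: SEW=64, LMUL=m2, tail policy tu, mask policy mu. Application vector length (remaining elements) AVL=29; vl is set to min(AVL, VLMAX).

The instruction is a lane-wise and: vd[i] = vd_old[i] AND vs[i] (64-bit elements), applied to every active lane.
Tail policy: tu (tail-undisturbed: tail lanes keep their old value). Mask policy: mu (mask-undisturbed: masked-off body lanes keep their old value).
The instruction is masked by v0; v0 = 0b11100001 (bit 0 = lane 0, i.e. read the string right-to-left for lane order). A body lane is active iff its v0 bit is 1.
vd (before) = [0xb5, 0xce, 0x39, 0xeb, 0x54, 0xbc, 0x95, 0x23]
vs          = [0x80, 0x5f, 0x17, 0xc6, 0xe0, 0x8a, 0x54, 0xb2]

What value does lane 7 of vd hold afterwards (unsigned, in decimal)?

vd[7] = 34

VLMAX = VLEN×LMUL/SEW = 256×2/64 = 8
vl = min(AVL, VLMAX) = min(29, 8) = 8
vd[0] and(0xb5,0x80) -> 0x80
vd[1] mask-off/keep -> 0xce
vd[2] mask-off/keep -> 0x39
vd[3] mask-off/keep -> 0xeb
vd[4] mask-off/keep -> 0x54
vd[5] and(0xbc,0x8a) -> 0x88
vd[6] and(0x95,0x54) -> 0x14
vd[7] and(0x23,0xb2) -> 0x22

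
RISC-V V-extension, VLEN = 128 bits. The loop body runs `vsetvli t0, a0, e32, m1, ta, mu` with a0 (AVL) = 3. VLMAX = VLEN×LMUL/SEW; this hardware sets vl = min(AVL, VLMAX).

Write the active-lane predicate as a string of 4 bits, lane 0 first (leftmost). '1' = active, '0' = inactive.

VLMAX = VLEN×LMUL/SEW = 128×1/32 = 4
AVL=3 ≤ VLMAX=4, so vl = 3
bits (lane 0 leftmost): 1110

predicate = 1110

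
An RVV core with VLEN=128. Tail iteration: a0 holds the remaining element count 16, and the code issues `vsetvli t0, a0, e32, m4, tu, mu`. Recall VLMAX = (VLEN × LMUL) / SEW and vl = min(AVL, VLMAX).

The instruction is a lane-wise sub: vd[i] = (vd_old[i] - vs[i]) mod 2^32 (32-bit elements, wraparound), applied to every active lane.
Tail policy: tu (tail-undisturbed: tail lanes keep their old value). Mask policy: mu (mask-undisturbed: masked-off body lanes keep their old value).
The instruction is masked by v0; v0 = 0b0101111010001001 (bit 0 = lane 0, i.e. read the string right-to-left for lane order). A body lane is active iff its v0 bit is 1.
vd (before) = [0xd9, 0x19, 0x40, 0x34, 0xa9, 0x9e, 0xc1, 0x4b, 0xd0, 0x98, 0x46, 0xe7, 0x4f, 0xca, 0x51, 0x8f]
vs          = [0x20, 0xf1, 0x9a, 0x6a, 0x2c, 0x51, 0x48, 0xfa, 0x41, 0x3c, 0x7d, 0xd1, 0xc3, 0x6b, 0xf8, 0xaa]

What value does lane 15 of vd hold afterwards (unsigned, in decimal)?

vd[15] = 143

VLMAX = (128 × 4) / 32 = 16 lanes
vl ← min(16, 16) = 16
lane  0: sub(0xd9,0x20) ⇒ 0xb9
lane  1: mask-off/keep ⇒ 0x19
lane  2: mask-off/keep ⇒ 0x40
lane  3: sub(0x34,0x6a) ⇒ 0xffffffca
lane  4: mask-off/keep ⇒ 0xa9
lane  5: mask-off/keep ⇒ 0x9e
lane  6: mask-off/keep ⇒ 0xc1
lane  7: sub(0x4b,0xfa) ⇒ 0xffffff51
lane  8: mask-off/keep ⇒ 0xd0
lane  9: sub(0x98,0x3c) ⇒ 0x5c
lane 10: sub(0x46,0x7d) ⇒ 0xffffffc9
lane 11: sub(0xe7,0xd1) ⇒ 0x16
lane 12: sub(0x4f,0xc3) ⇒ 0xffffff8c
lane 13: mask-off/keep ⇒ 0xca
lane 14: sub(0x51,0xf8) ⇒ 0xffffff59
lane 15: mask-off/keep ⇒ 0x8f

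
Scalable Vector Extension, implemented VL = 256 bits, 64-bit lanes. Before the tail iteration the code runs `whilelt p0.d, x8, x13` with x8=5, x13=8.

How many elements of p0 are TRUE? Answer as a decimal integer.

lane count: 256 div 64 = 4
p0[j] = (5+j < 8); true for j=0..2 → 3 lanes set

vl = 3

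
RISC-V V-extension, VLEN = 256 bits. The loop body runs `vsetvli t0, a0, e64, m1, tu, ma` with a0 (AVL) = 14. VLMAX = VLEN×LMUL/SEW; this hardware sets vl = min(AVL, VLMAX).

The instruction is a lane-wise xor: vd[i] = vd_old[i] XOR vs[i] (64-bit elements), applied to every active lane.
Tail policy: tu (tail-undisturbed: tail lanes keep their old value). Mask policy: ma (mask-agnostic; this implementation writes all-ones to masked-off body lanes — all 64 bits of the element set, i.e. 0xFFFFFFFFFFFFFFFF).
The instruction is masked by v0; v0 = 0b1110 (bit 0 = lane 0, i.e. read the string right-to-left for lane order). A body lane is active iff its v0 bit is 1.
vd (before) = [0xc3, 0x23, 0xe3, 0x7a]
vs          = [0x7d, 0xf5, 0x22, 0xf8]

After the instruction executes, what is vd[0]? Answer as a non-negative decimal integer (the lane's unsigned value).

VLMAX = VLEN×LMUL/SEW = 256×1/64 = 4
vl = min(AVL, VLMAX) = min(14, 4) = 4
lane  0: mask-off/ones ⇒ 0xffffffffffffffff
lane  1: xor(0x23,0xf5) ⇒ 0xd6
lane  2: xor(0xe3,0x22) ⇒ 0xc1
lane  3: xor(0x7a,0xf8) ⇒ 0x82

vd[0] = 18446744073709551615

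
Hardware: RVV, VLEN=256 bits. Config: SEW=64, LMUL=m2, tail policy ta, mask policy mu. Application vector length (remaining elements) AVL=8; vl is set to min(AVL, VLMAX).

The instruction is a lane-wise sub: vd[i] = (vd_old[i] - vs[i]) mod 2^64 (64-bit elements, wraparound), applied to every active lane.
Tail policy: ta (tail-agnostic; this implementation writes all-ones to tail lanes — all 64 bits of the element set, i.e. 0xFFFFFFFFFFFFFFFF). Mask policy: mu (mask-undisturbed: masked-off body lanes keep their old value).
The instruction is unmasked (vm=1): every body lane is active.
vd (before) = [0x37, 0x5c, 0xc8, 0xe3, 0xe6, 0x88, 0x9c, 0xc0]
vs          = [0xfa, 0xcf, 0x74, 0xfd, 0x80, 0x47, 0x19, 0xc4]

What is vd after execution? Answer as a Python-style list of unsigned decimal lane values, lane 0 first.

VLMAX = VLEN×LMUL/SEW = 256×2/64 = 8
AVL=8 ≤ VLMAX=8, so vl = 8
  i=0: sub(0x37,0xfa) → 18446744073709551421
  i=1: sub(0x5c,0xcf) → 18446744073709551501
  i=2: sub(0xc8,0x74) → 84
  i=3: sub(0xe3,0xfd) → 18446744073709551590
  i=4: sub(0xe6,0x80) → 102
  i=5: sub(0x88,0x47) → 65
  i=6: sub(0x9c,0x19) → 131
  i=7: sub(0xc0,0xc4) → 18446744073709551612

vd = [18446744073709551421, 18446744073709551501, 84, 18446744073709551590, 102, 65, 131, 18446744073709551612]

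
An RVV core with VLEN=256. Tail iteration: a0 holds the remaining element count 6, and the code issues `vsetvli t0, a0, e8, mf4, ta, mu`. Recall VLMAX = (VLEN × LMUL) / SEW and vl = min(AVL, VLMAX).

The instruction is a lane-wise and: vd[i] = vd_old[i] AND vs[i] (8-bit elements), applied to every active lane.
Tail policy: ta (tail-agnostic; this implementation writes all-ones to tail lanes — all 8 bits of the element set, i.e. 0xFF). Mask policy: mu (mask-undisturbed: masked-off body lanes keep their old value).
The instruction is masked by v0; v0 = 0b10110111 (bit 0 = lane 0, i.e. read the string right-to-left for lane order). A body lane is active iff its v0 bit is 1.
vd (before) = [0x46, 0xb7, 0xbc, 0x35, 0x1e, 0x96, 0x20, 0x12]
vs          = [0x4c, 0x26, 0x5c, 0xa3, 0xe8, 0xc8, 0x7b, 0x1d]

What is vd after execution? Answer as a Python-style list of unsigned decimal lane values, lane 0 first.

vd = [68, 38, 28, 53, 8, 128, 255, 255]

VLMAX = (256 × 1/4) / 8 = 8 lanes
vl = min(AVL, VLMAX) = min(6, 8) = 6
  i=0: and(0x46,0x4c) → 68
  i=1: and(0xb7,0x26) → 38
  i=2: and(0xbc,0x5c) → 28
  i=3: mask-off/keep → 53
  i=4: and(0x1e,0xe8) → 8
  i=5: and(0x96,0xc8) → 128
  i=6: tail/ones → 255
  i=7: tail/ones → 255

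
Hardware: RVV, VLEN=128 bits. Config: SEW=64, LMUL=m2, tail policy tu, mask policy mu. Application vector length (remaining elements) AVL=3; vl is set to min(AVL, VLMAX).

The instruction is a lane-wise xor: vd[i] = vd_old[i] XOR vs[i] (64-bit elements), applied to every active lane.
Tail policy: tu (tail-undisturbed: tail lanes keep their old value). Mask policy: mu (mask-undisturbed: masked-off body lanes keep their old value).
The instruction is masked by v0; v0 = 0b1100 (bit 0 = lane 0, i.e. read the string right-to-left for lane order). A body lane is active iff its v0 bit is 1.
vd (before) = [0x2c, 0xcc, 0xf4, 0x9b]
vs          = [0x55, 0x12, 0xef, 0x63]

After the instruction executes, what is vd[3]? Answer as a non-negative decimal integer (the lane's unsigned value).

vd[3] = 155

lanes per group: 128·2/64 = 4
vl = min(AVL, VLMAX) = min(3, 4) = 3
  i=0: mask-off/keep → 44
  i=1: mask-off/keep → 204
  i=2: xor(0xf4,0xef) → 27
  i=3: tail/keep → 155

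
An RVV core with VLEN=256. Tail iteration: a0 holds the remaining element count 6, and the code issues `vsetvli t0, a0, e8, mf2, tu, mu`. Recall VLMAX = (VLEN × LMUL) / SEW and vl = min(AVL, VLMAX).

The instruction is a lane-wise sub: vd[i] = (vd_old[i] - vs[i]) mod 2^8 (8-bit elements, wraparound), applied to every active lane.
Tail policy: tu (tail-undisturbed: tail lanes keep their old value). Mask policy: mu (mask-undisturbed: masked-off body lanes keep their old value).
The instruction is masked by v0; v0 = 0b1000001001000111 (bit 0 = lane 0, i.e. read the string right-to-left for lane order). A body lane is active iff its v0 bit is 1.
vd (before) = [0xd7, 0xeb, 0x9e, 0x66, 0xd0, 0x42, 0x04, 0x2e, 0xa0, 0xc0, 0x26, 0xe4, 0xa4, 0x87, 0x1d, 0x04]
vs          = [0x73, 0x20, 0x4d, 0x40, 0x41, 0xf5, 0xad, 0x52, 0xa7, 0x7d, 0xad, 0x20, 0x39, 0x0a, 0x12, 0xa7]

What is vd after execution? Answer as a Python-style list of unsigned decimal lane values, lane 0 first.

vd = [100, 203, 81, 102, 208, 66, 4, 46, 160, 192, 38, 228, 164, 135, 29, 4]

lanes per group: 256·1/2/8 = 16
vl = min(AVL, VLMAX) = min(6, 16) = 6
[0] sub(0xd7,0x73) = 0x64
[1] sub(0xeb,0x20) = 0xcb
[2] sub(0x9e,0x4d) = 0x51
[3] mask-off/keep = 0x66
[4] mask-off/keep = 0xd0
[5] mask-off/keep = 0x42
[6] tail/keep = 0x04
[7] tail/keep = 0x2e
[8] tail/keep = 0xa0
[9] tail/keep = 0xc0
[10] tail/keep = 0x26
[11] tail/keep = 0xe4
[12] tail/keep = 0xa4
[13] tail/keep = 0x87
[14] tail/keep = 0x1d
[15] tail/keep = 0x04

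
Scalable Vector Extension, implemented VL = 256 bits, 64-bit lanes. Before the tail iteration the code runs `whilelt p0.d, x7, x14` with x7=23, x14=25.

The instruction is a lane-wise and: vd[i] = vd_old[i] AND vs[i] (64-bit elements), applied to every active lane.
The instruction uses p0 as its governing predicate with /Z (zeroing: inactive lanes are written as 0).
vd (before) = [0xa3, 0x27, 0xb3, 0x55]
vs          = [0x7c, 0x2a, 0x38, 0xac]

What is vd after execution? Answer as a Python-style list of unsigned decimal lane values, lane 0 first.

vd = [32, 34, 0, 0]

256-bit reg / 64-bit elem → 4 lanes
active while 23+j < 25, i.e. j ∈ [0,2) capped at 4 ⇒ 2
lane  0: and(0xa3,0x7c) ⇒ 0x20
lane  1: and(0x27,0x2a) ⇒ 0x22
lane  2: tail/zero ⇒ 0x00
lane  3: tail/zero ⇒ 0x00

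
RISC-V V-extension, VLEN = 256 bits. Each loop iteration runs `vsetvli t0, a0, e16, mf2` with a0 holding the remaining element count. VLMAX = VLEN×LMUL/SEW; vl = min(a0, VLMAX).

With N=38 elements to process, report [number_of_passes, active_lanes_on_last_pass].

VLMAX = VLEN×LMUL/SEW = 256×1/2/16 = 8
iterations = ceil(38/8) = 5; final-pass vl = 6

[iterations, last_vl] = [5, 6]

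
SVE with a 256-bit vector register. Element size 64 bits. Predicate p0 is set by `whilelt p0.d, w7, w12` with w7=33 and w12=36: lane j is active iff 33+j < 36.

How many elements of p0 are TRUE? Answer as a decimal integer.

register lanes = 256/64 = 4
p0[j] = (33+j < 36); true for j=0..2 → 3 lanes set

vl = 3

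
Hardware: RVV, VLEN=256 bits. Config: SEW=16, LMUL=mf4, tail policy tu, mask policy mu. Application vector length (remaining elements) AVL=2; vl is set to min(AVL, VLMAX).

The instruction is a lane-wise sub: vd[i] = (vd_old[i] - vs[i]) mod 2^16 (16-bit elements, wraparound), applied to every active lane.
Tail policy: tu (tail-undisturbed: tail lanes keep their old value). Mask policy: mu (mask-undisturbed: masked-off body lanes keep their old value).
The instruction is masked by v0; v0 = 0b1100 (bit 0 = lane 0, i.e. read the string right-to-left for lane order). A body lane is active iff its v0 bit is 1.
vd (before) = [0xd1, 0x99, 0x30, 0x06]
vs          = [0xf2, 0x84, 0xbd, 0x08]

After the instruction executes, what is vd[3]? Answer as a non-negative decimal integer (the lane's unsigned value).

lanes per group: 256·1/4/16 = 4
vl = min(AVL, VLMAX) = min(2, 4) = 2
[0] mask-off/keep = 0xd1
[1] mask-off/keep = 0x99
[2] tail/keep = 0x30
[3] tail/keep = 0x06

vd[3] = 6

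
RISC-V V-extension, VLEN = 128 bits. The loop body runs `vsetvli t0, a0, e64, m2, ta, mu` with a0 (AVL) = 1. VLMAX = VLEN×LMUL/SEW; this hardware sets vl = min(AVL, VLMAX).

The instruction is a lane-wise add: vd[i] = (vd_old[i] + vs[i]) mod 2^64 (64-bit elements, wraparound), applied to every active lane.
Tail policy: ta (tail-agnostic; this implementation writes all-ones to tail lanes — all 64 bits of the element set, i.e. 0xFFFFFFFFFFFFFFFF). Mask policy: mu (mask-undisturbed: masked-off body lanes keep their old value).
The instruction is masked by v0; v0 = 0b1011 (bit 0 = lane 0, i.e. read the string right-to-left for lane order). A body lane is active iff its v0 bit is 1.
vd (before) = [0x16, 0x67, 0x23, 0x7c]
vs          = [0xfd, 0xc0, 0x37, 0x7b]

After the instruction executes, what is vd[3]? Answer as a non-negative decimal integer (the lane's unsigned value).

VLMAX = (128 × 2) / 64 = 4 lanes
vl ← min(1, 4) = 1
[0] add(0x16,0xfd) = 0x113
[1] tail/ones = 0xffffffffffffffff
[2] tail/ones = 0xffffffffffffffff
[3] tail/ones = 0xffffffffffffffff

vd[3] = 18446744073709551615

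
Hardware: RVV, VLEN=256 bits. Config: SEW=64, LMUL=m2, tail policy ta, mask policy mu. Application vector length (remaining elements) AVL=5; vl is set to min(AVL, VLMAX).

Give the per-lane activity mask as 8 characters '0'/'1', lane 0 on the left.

predicate = 11111000

VLMAX = (256 × 2) / 64 = 8 lanes
vl ← min(5, 8) = 5
bits (lane 0 leftmost): 11111000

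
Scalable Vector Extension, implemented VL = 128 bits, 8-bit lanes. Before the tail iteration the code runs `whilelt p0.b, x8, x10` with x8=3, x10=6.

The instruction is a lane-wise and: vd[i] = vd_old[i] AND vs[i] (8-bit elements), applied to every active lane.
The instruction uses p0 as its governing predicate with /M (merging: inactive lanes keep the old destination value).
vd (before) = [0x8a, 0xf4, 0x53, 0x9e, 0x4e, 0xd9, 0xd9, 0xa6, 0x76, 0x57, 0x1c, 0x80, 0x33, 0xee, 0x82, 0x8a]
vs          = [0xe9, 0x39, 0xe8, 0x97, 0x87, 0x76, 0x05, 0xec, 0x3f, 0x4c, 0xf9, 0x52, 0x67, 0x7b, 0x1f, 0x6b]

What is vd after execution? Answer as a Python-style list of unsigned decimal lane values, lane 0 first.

lane count: 128 div 8 = 16
whilelt: lane j active iff 3+j < 6 → j < 3 → 3 active
  i=0: and(0x8a,0xe9) → 136
  i=1: and(0xf4,0x39) → 48
  i=2: and(0x53,0xe8) → 64
  i=3: tail/keep → 158
  i=4: tail/keep → 78
  i=5: tail/keep → 217
  i=6: tail/keep → 217
  i=7: tail/keep → 166
  i=8: tail/keep → 118
  i=9: tail/keep → 87
  i=10: tail/keep → 28
  i=11: tail/keep → 128
  i=12: tail/keep → 51
  i=13: tail/keep → 238
  i=14: tail/keep → 130
  i=15: tail/keep → 138

vd = [136, 48, 64, 158, 78, 217, 217, 166, 118, 87, 28, 128, 51, 238, 130, 138]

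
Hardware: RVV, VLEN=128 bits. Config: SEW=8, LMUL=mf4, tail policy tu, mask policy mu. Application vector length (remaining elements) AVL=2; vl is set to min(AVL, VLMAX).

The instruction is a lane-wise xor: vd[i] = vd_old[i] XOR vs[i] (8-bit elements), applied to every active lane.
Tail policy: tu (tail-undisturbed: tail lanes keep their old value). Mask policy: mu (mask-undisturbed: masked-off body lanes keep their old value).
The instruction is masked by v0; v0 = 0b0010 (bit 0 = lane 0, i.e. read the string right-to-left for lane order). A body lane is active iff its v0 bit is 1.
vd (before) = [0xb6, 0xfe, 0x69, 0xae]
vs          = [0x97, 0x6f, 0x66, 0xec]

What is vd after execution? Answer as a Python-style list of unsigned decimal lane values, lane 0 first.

lanes per group: 128·1/4/8 = 4
vl = min(AVL, VLMAX) = min(2, 4) = 2
[0] mask-off/keep = 0xb6
[1] xor(0xfe,0x6f) = 0x91
[2] tail/keep = 0x69
[3] tail/keep = 0xae

vd = [182, 145, 105, 174]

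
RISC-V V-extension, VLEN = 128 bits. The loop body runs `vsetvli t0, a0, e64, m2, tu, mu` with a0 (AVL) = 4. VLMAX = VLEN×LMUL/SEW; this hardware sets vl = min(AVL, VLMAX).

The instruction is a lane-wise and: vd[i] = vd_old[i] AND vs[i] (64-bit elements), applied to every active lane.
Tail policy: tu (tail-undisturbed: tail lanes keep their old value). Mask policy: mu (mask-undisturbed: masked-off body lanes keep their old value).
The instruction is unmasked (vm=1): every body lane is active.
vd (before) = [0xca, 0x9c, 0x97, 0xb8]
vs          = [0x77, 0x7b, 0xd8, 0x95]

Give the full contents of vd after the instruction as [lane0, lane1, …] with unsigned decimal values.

VLMAX = (128 × 2) / 64 = 4 lanes
vl ← min(4, 4) = 4
[0] and(0xca,0x77) = 0x42
[1] and(0x9c,0x7b) = 0x18
[2] and(0x97,0xd8) = 0x90
[3] and(0xb8,0x95) = 0x90

vd = [66, 24, 144, 144]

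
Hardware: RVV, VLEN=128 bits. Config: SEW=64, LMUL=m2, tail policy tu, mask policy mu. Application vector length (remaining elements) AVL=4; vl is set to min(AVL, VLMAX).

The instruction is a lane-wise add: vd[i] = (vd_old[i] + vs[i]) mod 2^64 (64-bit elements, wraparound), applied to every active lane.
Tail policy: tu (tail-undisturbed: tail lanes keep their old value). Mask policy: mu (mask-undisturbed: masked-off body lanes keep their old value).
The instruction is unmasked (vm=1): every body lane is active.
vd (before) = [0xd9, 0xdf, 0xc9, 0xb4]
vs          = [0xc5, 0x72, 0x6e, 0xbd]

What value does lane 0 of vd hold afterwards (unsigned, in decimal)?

VLMAX = VLEN×LMUL/SEW = 128×2/64 = 4
vl = min(AVL, VLMAX) = min(4, 4) = 4
lane  0: add(0xd9,0xc5) ⇒ 0x19e
lane  1: add(0xdf,0x72) ⇒ 0x151
lane  2: add(0xc9,0x6e) ⇒ 0x137
lane  3: add(0xb4,0xbd) ⇒ 0x171

vd[0] = 414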